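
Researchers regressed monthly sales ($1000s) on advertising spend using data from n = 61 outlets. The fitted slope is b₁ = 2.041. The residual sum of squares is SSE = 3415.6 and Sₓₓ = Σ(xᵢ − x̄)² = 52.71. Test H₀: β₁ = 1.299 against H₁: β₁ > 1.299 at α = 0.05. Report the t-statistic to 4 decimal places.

t = 0.7080

MSE = SSE/(n − 2) = 3415.6/59 = 57.8915.
SE(b₁) = √(MSE/Sₓₓ) = √(57.8915/52.71) = 1.048.
t = (2.041 − 1.299) / 1.048 = 0.7080.
df = n − 2 = 59.
One-sided p ≈ 0.2409, which is ≥ 0.05, so fail to reject H₀.
The data do not give significant evidence that the true slope on advertising spend exceeds 1.299 $1000s per unit.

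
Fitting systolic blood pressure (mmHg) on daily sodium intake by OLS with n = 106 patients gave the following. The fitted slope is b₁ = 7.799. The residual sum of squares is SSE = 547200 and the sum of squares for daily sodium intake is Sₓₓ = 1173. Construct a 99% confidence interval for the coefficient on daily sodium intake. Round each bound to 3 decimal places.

(2.242, 13.356)

MSE = SSE/(n − 2) = 547200/104 = 5261.54.
SE(b₁) = √(MSE/Sₓₓ) = √(5261.54/1173) = 2.11791.
df = n − 2 = 104.
t* = t_{0.005, 104} = 2.623932.
Margin = t* × SE = 2.623932 × 2.11791 = 5.55725.
CI: 7.799 ± 5.55725 → (2.242, 13.356).
With 99% confidence, each one-unit increase in daily sodium intake is associated with a change of between 2.242 and 13.356 mmHg in systolic blood pressure.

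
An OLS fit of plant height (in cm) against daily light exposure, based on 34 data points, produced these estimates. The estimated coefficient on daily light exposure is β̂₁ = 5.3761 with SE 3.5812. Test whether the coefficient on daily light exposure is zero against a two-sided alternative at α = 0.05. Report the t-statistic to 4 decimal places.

H₀: β₁ = 0 vs H₁: β₁ ≠ 0.
t = (β̂₁ − β₁⁰)/SE = 5.3761 / 3.5812 = 1.5012.
df = n − 2 = 34 − 2 = 32.
Two-sided p ≈ 0.1431, which is ≥ 0.05, so fail to reject H₀.
The data do not give significant evidence of an association between daily light exposure and plant height.

t = 1.5012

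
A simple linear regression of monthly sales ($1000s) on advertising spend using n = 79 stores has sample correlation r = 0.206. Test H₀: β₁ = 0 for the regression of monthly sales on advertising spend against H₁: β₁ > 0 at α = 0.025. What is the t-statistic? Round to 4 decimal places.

t = 1.8473

t = r·√(n − 2)/√(1 − r²) = 0.206·√77/√0.957564 = 1.8473.
df = n − 2 = 77.
One-sided p ≈ 0.0343, which is ≥ 0.025, so fail to reject H₀.
The data do not give significant evidence of a linear association between advertising spend and monthly sales.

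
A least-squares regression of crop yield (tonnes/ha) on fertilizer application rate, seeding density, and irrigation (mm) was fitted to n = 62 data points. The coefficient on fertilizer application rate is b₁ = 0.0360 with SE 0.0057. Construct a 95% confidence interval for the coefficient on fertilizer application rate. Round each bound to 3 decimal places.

df = n − k − 1 = 62 − 3 − 1 = 58.
t* = t_{0.025, 58} = 2.001717.
Margin = t* × SE = 2.001717 × 0.0057 = 0.01141.
CI: 0.0360 ± 0.01141 → (0.025, 0.047).
With 95% confidence, each one-unit increase in fertilizer application rate is associated with a change of between 0.025 and 0.047 tonnes/ha in crop yield, holding the other predictors fixed.

(0.025, 0.047)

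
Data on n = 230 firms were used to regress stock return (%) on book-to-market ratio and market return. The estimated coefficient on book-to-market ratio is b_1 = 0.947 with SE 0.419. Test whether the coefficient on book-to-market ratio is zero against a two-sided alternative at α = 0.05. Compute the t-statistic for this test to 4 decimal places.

H₀: β₁ = 0 vs H₁: β₁ ≠ 0.
t = (b_1 − β₁⁰)/SE = 0.947 / 0.419 = 2.2601.
df = n − k − 1 = 230 − 2 − 1 = 227.
Two-sided p ≈ 0.0248, which is < 0.05, so reject H₀.
There is evidence that book-to-market ratio is associated with stock return, holding the other predictors fixed.

t = 2.2601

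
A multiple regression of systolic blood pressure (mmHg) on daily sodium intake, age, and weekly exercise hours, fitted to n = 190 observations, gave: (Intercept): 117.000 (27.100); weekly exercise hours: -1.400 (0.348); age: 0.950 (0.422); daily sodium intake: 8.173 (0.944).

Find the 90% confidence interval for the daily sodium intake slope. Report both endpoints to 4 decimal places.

(6.6125, 9.7335)

Read off: b = 8.173, SE = 0.944 for daily sodium intake.
df = n − k − 1 = 190 − 3 − 1 = 186.
t* = t_{0.05, 186} = 1.653087.
Margin = t* × SE = 1.653087 × 0.944 = 1.560514.
CI: 8.173 ± 1.560514 → (6.6125, 9.7335).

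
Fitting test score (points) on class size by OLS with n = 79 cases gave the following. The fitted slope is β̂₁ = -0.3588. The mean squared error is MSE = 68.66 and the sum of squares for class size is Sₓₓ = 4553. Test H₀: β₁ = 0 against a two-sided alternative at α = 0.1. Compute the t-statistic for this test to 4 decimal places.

SE(β̂₁) = √(MSE/Sₓₓ) = √(68.66/4553) = 0.122801.
t = -0.3588 / 0.122801 = -2.9218.
df = n − 2 = 77.
Two-sided p ≈ 0.0046, which is < 0.1, so reject H₀.
There is evidence that class size is associated with test score.

t = -2.9218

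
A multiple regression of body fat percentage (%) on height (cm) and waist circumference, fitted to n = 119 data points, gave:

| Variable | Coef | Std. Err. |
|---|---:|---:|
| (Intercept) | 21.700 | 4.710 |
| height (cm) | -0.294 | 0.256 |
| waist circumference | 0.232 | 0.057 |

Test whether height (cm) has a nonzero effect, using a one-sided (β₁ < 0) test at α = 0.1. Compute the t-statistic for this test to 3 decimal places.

t = -1.148

Read off: b = -0.294, SE = 0.256 for height (cm).
H₀: β₁ = 0 vs H₁: β₁ < 0.
t = -0.294 / 0.256 = -1.148.
df = n − k − 1 = 119 − 2 − 1 = 116.
One-sided p ≈ 0.1266, which is ≥ 0.1, so fail to reject H₀.
The data do not give significant evidence that the true slope on height (cm) is negative, holding the other predictors fixed.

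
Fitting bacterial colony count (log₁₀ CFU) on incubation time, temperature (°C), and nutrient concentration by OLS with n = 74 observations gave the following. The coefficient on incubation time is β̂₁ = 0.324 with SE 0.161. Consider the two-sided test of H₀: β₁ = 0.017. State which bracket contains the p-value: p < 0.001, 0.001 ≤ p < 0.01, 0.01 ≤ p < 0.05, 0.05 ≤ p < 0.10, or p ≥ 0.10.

t = (0.324 − 0.017) / 0.161 = 1.907.
df = n − k − 1 = 74 − 3 − 1 = 70.
Two-sided p = 2·P(T_{70} > |t|) ≈ 0.0606.
So 0.05 ≤ p < 0.10.

0.05 ≤ p < 0.10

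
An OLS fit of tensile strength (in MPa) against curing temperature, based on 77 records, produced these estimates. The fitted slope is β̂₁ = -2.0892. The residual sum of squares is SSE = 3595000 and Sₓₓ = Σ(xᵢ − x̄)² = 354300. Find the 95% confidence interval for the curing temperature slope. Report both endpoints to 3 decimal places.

MSE = SSE/(n − 2) = 3595000/75 = 47933.3.
SE(β̂₁) = √(MSE/Sₓₓ) = √(47933.3/354300) = 0.367818.
df = n − 2 = 75.
t* = t_{0.025, 75} = 1.992102.
Margin = t* × SE = 1.992102 × 0.367818 = 0.73273.
CI: -2.0892 ± 0.73273 → (-2.822, -1.356).
With 95% confidence, each one-unit increase in curing temperature is associated with a change of between -2.822 and -1.356 MPa in tensile strength.

(-2.822, -1.356)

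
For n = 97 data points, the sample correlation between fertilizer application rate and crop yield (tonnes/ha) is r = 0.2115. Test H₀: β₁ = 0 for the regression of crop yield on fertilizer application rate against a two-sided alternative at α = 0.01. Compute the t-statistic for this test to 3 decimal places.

t = r·√(n − 2)/√(1 − r²) = 0.2115·√95/√0.955268 = 2.109.
df = n − 2 = 95.
Two-sided p ≈ 0.0376, which is ≥ 0.01, so fail to reject H₀.
The data do not give significant evidence of a linear association between fertilizer application rate and crop yield.

t = 2.109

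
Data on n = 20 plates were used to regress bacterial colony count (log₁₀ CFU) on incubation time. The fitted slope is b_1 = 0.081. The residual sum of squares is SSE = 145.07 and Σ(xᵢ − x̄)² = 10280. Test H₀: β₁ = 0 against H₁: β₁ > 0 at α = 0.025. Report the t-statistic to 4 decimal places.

t = 2.8929

MSE = SSE/(n − 2) = 145.07/18 = 8.05944.
SE(b_1) = √(MSE/Sₓₓ) = √(8.05944/10280) = 0.0279999.
t = 0.081 / 0.0279999 = 2.8929.
df = n − 2 = 18.
One-sided p ≈ 0.0048, which is < 0.025, so reject H₀.
There is evidence that the true slope on incubation time is positive.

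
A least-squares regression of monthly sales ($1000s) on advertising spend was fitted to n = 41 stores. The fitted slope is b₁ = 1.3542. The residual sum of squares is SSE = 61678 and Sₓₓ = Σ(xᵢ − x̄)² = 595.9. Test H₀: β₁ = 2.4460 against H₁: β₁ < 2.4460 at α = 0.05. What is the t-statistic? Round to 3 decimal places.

MSE = SSE/(n − 2) = 61678/39 = 1581.49.
SE(b₁) = √(MSE/Sₓₓ) = √(1581.49/595.9) = 1.62909.
t = (1.3542 − 2.4460) / 1.62909 = -0.670.
df = n − 2 = 39.
One-sided p ≈ 0.2533, which is ≥ 0.05, so fail to reject H₀.
The data do not give significant evidence that the true slope on advertising spend is below 2.4460 $1000s per unit.

t = -0.670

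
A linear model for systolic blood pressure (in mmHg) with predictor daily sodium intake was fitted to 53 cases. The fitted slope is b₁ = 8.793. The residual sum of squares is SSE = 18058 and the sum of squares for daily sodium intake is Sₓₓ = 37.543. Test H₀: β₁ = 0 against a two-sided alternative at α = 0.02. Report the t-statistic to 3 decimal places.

MSE = SSE/(n − 2) = 18058/51 = 354.078.
SE(b₁) = √(MSE/Sₓₓ) = √(354.078/37.543) = 3.07104.
t = 8.793 / 3.07104 = 2.863.
df = n − 2 = 51.
Two-sided p ≈ 0.0061, which is < 0.02, so reject H₀.
There is evidence that daily sodium intake is associated with systolic blood pressure.

t = 2.863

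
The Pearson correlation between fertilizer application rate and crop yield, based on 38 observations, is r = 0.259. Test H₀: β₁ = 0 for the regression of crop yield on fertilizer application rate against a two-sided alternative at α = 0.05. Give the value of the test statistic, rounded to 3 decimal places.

t = r·√(n − 2)/√(1 − r²) = 0.259·√36/√0.932919 = 1.609.
df = n − 2 = 36.
Two-sided p ≈ 0.1164, which is ≥ 0.05, so fail to reject H₀.
The data do not give significant evidence of a linear association between fertilizer application rate and crop yield.

t = 1.609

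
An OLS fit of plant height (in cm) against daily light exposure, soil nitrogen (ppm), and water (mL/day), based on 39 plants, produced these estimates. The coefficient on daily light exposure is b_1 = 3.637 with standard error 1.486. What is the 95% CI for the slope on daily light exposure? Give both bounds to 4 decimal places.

(0.6203, 6.6537)

df = n − k − 1 = 39 − 3 − 1 = 35.
t* = t_{0.025, 35} = 2.030108.
Margin = t* × SE = 2.030108 × 1.486 = 3.016740.
CI: 3.637 ± 3.016740 → (0.6203, 6.6537).
With 95% confidence, each one-unit increase in daily light exposure is associated with a change of between 0.6203 and 6.6537 cm in plant height, holding the other predictors fixed.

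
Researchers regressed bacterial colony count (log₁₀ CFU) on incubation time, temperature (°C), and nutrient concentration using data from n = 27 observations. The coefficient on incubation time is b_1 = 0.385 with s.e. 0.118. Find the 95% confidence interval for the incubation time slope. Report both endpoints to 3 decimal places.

(0.141, 0.629)

df = n − k − 1 = 27 − 3 − 1 = 23.
t* = t_{0.025, 23} = 2.068658.
Margin = t* × SE = 2.068658 × 0.118 = 0.24410.
CI: 0.385 ± 0.24410 → (0.141, 0.629).
With 95% confidence, each one-unit increase in incubation time is associated with a change of between 0.141 and 0.629 log₁₀ CFU in bacterial colony count, holding the other predictors fixed.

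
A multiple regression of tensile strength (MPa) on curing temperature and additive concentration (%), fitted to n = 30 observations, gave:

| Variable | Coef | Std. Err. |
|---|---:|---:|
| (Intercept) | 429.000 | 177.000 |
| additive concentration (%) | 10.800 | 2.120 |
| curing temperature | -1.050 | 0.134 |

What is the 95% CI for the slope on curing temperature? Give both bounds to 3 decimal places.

Read off: b = -1.050, SE = 0.134 for curing temperature.
df = n − k − 1 = 30 − 2 − 1 = 27.
t* = t_{0.025, 27} = 2.051831.
Margin = t* × SE = 2.051831 × 0.134 = 0.27495.
CI: -1.050 ± 0.27495 → (-1.325, -0.775).

(-1.325, -0.775)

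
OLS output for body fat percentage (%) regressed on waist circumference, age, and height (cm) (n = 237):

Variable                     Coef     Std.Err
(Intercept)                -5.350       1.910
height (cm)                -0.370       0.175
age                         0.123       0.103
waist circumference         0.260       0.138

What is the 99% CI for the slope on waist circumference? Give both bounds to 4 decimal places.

(-0.0984, 0.6184)

Read off: b = 0.260, SE = 0.138 for waist circumference.
df = n − k − 1 = 237 − 3 − 1 = 233.
t* = t_{0.005, 233} = 2.597094.
Margin = t* × SE = 2.597094 × 0.138 = 0.358399.
CI: 0.260 ± 0.358399 → (-0.0984, 0.6184).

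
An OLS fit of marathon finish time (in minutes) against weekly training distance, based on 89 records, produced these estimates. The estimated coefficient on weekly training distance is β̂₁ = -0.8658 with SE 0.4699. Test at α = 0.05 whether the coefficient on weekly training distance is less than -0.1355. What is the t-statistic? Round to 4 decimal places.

H₀: β₁ = -0.1355 vs H₁: β₁ < -0.1355.
t = (β̂₁ − β₁⁰)/SE = (-0.8658 − (-0.1355)) / 0.4699 = -1.5542.
df = n − 2 = 89 − 2 = 87.
One-sided p ≈ 0.0619, which is ≥ 0.05, so fail to reject H₀.
The data do not give significant evidence that the true slope on weekly training distance is below -0.1355 minutes per unit.

t = -1.5542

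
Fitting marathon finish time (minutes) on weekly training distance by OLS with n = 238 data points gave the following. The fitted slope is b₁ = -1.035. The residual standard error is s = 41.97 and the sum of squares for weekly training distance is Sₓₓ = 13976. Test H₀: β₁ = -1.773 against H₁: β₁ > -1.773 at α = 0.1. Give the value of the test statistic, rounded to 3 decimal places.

t = 2.079

SE(b₁) = s/√Sₓₓ = 41.97/√13976 = 0.355016.
t = (-1.035 − (-1.773)) / 0.355016 = 2.079.
df = n − 2 = 236.
One-sided p ≈ 0.0194, which is < 0.1, so reject H₀.
There is evidence that the true slope on weekly training distance exceeds -1.773 minutes per unit.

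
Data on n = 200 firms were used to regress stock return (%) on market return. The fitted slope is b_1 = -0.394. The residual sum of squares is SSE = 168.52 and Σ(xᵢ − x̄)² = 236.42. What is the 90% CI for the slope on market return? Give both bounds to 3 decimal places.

(-0.493, -0.295)

MSE = SSE/(n − 2) = 168.52/198 = 0.851111.
SE(b_1) = √(MSE/Sₓₓ) = √(0.851111/236.42) = 0.06.
df = n − 2 = 198.
t* = t_{0.05, 198} = 1.652586.
Margin = t* × SE = 1.652586 × 0.06 = 0.09916.
CI: -0.394 ± 0.09916 → (-0.493, -0.295).
With 90% confidence, each one-unit increase in market return is associated with a change of between -0.493 and -0.295 % in stock return.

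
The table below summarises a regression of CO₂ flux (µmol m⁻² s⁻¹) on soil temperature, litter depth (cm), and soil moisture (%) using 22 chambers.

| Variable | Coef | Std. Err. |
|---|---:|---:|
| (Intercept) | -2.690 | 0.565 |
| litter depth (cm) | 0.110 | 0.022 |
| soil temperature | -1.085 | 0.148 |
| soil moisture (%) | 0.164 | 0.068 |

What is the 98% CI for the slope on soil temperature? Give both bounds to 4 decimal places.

Read off: b = -1.085, SE = 0.148 for soil temperature.
df = n − k − 1 = 22 − 3 − 1 = 18.
t* = t_{0.01, 18} = 2.55238.
Margin = t* × SE = 2.55238 × 0.148 = 0.377752.
CI: -1.085 ± 0.377752 → (-1.4628, -0.7072).

(-1.4628, -0.7072)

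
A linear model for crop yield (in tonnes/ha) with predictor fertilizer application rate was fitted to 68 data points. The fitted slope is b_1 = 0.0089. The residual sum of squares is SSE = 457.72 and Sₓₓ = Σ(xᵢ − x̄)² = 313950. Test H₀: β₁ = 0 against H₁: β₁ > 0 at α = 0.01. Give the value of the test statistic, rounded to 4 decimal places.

t = 1.8936

MSE = SSE/(n − 2) = 457.72/66 = 6.93515.
SE(b_1) = √(MSE/Sₓₓ) = √(6.93515/313950) = 0.0047.
t = 0.0089 / 0.0047 = 1.8936.
df = n − 2 = 66.
One-sided p ≈ 0.0313, which is ≥ 0.01, so fail to reject H₀.
The data do not give significant evidence that the true slope on fertilizer application rate is positive.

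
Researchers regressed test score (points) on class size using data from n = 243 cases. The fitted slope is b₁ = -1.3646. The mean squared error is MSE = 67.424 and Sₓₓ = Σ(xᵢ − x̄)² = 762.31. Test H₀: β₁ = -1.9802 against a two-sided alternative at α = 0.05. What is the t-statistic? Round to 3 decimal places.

SE(b₁) = √(MSE/Sₓₓ) = √(67.424/762.31) = 0.2974.
t = (-1.3646 − (-1.9802)) / 0.2974 = 2.070.
df = n − 2 = 241.
Two-sided p ≈ 0.0395, which is < 0.05, so reject H₀.
There is evidence that the true slope on class size differs from -1.9802 points per unit.

t = 2.070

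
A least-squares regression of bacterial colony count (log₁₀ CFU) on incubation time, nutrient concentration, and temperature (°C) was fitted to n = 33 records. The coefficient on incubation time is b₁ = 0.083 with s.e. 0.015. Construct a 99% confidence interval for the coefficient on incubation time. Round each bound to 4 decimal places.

(0.0417, 0.1243)

df = n − k − 1 = 33 − 3 − 1 = 29.
t* = t_{0.005, 29} = 2.756386.
Margin = t* × SE = 2.756386 × 0.015 = 0.041346.
CI: 0.083 ± 0.041346 → (0.0417, 0.1243).
With 99% confidence, each one-unit increase in incubation time is associated with a change of between 0.0417 and 0.1243 log₁₀ CFU in bacterial colony count, holding the other predictors fixed.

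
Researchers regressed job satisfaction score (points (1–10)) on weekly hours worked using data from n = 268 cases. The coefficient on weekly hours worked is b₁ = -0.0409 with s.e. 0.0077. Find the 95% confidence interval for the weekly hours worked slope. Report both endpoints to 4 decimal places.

df = n − 2 = 268 − 2 = 266.
t* = t_{0.025, 266} = 1.968922.
Margin = t* × SE = 1.968922 × 0.0077 = 0.015161.
CI: -0.0409 ± 0.015161 → (-0.0561, -0.0257).
With 95% confidence, each one-unit increase in weekly hours worked is associated with a change of between -0.0561 and -0.0257 points (1–10) in job satisfaction score.

(-0.0561, -0.0257)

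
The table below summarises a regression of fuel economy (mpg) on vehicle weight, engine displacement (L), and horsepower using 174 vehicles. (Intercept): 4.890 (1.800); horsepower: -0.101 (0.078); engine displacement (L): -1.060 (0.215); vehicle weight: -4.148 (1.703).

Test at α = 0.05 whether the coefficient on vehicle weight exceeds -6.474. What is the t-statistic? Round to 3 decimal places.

Read off: b = -4.148, SE = 1.703 for vehicle weight.
H₀: β₁ = -6.474 vs H₁: β₁ > -6.474.
t = (-4.148 − (-6.474)) / 1.703 = 1.366.
df = n − k − 1 = 174 − 3 − 1 = 170.
One-sided p ≈ 0.0869, which is ≥ 0.05, so fail to reject H₀.
The data do not give significant evidence that the true slope on vehicle weight exceeds -6.474 mpg per unit, holding the other predictors fixed.

t = 1.366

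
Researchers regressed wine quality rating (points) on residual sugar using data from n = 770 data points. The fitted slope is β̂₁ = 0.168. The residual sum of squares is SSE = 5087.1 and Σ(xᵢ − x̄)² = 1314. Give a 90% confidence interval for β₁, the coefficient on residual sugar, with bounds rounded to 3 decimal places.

MSE = SSE/(n − 2) = 5087.1/768 = 6.62383.
SE(β̂₁) = √(MSE/Sₓₓ) = √(6.62383/1314) = 0.0709998.
df = n − 2 = 768.
t* = t_{0.05, 768} = 1.64684.
Margin = t* × SE = 1.64684 × 0.0709998 = 0.11693.
CI: 0.168 ± 0.11693 → (0.051, 0.285).
With 90% confidence, each one-unit increase in residual sugar is associated with a change of between 0.051 and 0.285 points in wine quality rating.

(0.051, 0.285)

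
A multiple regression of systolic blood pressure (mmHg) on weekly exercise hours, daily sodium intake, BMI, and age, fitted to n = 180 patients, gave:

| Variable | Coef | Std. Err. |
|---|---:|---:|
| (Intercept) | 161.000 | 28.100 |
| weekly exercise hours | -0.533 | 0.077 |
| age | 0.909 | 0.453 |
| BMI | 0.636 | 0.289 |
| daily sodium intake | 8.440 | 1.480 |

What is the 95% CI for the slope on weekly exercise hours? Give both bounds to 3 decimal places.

Read off: b = -0.533, SE = 0.077 for weekly exercise hours.
df = n − k − 1 = 180 − 4 − 1 = 175.
t* = t_{0.025, 175} = 1.973612.
Margin = t* × SE = 1.973612 × 0.077 = 0.15197.
CI: -0.533 ± 0.15197 → (-0.685, -0.381).

(-0.685, -0.381)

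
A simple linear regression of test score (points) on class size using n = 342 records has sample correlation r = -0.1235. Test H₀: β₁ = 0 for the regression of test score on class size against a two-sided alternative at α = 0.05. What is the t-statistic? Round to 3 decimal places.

t = -2.295

t = r·√(n − 2)/√(1 − r²) = -0.1235·√340/√0.984748 = -2.295.
df = n − 2 = 340.
Two-sided p ≈ 0.0224, which is < 0.05, so reject H₀.
There is evidence of a linear association between class size and test score.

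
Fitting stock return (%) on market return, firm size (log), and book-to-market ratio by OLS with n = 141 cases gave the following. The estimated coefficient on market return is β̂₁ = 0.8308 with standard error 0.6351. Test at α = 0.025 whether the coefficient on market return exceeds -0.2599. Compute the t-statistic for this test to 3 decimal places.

H₀: β₁ = -0.2599 vs H₁: β₁ > -0.2599.
t = (β̂₁ − β₁⁰)/SE = (0.8308 − (-0.2599)) / 0.6351 = 1.717.
df = n − k − 1 = 141 − 3 − 1 = 137.
One-sided p ≈ 0.0441, which is ≥ 0.025, so fail to reject H₀.
The data do not give significant evidence that the true slope on market return exceeds -0.2599 % per unit, holding the other predictors fixed.

t = 1.717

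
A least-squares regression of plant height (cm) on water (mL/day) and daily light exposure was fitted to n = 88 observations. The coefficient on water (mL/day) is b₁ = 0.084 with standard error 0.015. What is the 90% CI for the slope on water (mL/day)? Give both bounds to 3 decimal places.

(0.059, 0.109)

df = n − k − 1 = 88 − 2 − 1 = 85.
t* = t_{0.05, 85} = 1.662978.
Margin = t* × SE = 1.662978 × 0.015 = 0.02494.
CI: 0.084 ± 0.02494 → (0.059, 0.109).
With 90% confidence, each one-unit increase in water (mL/day) is associated with a change of between 0.059 and 0.109 cm in plant height, holding the other predictors fixed.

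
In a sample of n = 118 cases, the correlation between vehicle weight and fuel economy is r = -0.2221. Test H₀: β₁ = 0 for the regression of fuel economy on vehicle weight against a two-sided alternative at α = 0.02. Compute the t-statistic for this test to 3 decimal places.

t = -2.453

t = r·√(n − 2)/√(1 − r²) = -0.2221·√116/√0.950672 = -2.453.
df = n − 2 = 116.
Two-sided p ≈ 0.0156, which is < 0.02, so reject H₀.
There is evidence of a linear association between vehicle weight and fuel economy.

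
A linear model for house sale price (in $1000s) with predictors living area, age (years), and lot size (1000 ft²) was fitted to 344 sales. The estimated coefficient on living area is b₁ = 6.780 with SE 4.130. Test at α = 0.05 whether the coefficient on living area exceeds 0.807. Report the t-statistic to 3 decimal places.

t = 1.446

H₀: β₁ = 0.807 vs H₁: β₁ > 0.807.
t = (b₁ − β₁⁰)/SE = (6.780 − 0.807) / 4.130 = 1.446.
df = n − k − 1 = 344 − 3 − 1 = 340.
One-sided p ≈ 0.0745, which is ≥ 0.05, so fail to reject H₀.
The data do not give significant evidence that the true slope on living area exceeds 0.807 $1000s per unit, holding the other predictors fixed.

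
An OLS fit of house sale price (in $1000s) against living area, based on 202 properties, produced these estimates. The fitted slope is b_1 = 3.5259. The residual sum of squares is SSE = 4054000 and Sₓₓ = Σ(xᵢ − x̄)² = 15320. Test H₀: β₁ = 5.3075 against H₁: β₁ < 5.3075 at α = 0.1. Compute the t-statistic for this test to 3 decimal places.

MSE = SSE/(n − 2) = 4054000/200 = 20270.
SE(b_1) = √(MSE/Sₓₓ) = √(20270/15320) = 1.15026.
t = (3.5259 − 5.3075) / 1.15026 = -1.549.
df = n − 2 = 200.
One-sided p ≈ 0.0615, which is < 0.1, so reject H₀.
There is evidence that the true slope on living area is below 5.3075 $1000s per unit.

t = -1.549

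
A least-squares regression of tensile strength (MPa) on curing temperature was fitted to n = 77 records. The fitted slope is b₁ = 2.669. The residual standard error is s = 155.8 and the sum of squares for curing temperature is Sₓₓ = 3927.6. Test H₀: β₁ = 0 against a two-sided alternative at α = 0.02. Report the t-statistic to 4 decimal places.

t = 1.0736

SE(b₁) = s/√Sₓₓ = 155.8/√3927.6 = 2.48602.
t = 2.669 / 2.48602 = 1.0736.
df = n − 2 = 75.
Two-sided p ≈ 0.2864, which is ≥ 0.02, so fail to reject H₀.
The data do not give significant evidence of an association between curing temperature and tensile strength.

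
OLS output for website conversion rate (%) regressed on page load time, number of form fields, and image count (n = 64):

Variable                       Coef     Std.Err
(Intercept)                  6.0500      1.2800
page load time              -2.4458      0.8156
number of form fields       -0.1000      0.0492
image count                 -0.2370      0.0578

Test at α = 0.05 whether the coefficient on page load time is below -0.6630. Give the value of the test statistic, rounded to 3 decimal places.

t = -2.186

Read off: b = -2.4458, SE = 0.8156 for page load time.
H₀: β₁ = -0.6630 vs H₁: β₁ < -0.6630.
t = (-2.4458 − (-0.6630)) / 0.8156 = -2.186.
df = n − k − 1 = 64 − 3 − 1 = 60.
One-sided p ≈ 0.0164, which is < 0.05, so reject H₀.
There is evidence that the true slope on page load time is below -0.6630 % per unit, holding the other predictors fixed.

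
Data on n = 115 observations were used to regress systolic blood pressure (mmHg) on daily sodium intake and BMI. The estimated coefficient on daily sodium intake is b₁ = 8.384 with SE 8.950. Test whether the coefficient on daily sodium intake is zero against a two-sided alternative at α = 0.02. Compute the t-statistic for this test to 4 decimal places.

H₀: β₁ = 0 vs H₁: β₁ ≠ 0.
t = (b₁ − β₁⁰)/SE = 8.384 / 8.950 = 0.9368.
df = n − k − 1 = 115 − 2 − 1 = 112.
Two-sided p ≈ 0.3509, which is ≥ 0.02, so fail to reject H₀.
The data do not give significant evidence of an association between daily sodium intake and systolic blood pressure, after adjusting for the other predictors.

t = 0.9368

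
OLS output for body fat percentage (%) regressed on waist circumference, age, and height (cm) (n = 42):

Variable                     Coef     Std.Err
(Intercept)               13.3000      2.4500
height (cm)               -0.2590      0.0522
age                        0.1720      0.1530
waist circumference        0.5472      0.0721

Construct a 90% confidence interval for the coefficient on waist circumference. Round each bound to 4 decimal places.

(0.4256, 0.6688)

Read off: b = 0.5472, SE = 0.0721 for waist circumference.
df = n − k − 1 = 42 − 3 − 1 = 38.
t* = t_{0.05, 38} = 1.685954.
Margin = t* × SE = 1.685954 × 0.0721 = 0.121557.
CI: 0.5472 ± 0.121557 → (0.4256, 0.6688).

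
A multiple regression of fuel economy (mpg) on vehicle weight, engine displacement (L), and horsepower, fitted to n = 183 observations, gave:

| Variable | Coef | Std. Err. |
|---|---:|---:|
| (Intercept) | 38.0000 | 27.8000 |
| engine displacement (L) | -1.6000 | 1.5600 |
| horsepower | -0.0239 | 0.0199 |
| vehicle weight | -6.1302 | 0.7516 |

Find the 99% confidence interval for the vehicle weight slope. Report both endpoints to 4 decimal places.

Read off: b = -6.1302, SE = 0.7516 for vehicle weight.
df = n − k − 1 = 183 − 3 − 1 = 179.
t* = t_{0.005, 179} = 2.603574.
Margin = t* × SE = 2.603574 × 0.7516 = 1.956846.
CI: -6.1302 ± 1.956846 → (-8.0870, -4.1734).

(-8.0870, -4.1734)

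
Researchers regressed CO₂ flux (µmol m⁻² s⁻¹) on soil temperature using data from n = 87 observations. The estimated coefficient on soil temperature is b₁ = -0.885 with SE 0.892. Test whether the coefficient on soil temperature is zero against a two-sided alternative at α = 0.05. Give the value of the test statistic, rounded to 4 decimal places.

t = -0.9922

H₀: β₁ = 0 vs H₁: β₁ ≠ 0.
t = (b₁ − β₁⁰)/SE = -0.885 / 0.892 = -0.9922.
df = n − 2 = 87 − 2 = 85.
Two-sided p ≈ 0.3239, which is ≥ 0.05, so fail to reject H₀.
The data do not give significant evidence of an association between soil temperature and CO₂ flux.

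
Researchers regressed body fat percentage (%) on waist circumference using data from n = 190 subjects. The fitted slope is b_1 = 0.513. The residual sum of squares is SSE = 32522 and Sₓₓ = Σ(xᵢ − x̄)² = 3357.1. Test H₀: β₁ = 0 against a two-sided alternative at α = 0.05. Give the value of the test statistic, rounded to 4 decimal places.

MSE = SSE/(n − 2) = 32522/188 = 172.989.
SE(b_1) = √(MSE/Sₓₓ) = √(172.989/3357.1) = 0.227001.
t = 0.513 / 0.227001 = 2.2599.
df = n − 2 = 188.
Two-sided p ≈ 0.0250, which is < 0.05, so reject H₀.
There is evidence that waist circumference is associated with body fat percentage.

t = 2.2599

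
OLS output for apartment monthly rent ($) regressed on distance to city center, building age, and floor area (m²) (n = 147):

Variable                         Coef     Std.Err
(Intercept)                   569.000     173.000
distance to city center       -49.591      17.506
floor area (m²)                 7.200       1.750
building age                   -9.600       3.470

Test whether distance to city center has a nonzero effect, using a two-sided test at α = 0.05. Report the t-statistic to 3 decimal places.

t = -2.833

Read off: b = -49.591, SE = 17.506 for distance to city center.
H₀: β₁ = 0 vs H₁: β₁ ≠ 0.
t = -49.591 / 17.506 = -2.833.
df = n − k − 1 = 147 − 3 − 1 = 143.
Two-sided p ≈ 0.0053, which is < 0.05, so reject H₀.
There is evidence that distance to city center is associated with apartment monthly rent, holding the other predictors fixed.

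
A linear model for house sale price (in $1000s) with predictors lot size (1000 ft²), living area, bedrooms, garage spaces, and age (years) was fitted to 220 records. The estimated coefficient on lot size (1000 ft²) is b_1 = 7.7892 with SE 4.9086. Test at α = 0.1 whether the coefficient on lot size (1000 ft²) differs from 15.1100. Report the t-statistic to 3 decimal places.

H₀: β₁ = 15.1100 vs H₁: β₁ ≠ 15.1100.
t = (b_1 − β₁⁰)/SE = (7.7892 − 15.1100) / 4.9086 = -1.491.
df = n − k − 1 = 220 − 5 − 1 = 214.
Two-sided p ≈ 0.1373, which is ≥ 0.1, so fail to reject H₀.
The data are consistent with a true slope of 15.1100 $1000s per unit of lot size (1000 ft²), holding the other predictors fixed.

t = -1.491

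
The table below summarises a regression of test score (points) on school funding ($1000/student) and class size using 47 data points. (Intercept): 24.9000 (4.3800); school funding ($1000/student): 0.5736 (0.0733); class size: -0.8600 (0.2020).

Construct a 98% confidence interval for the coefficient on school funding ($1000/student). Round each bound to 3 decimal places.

Read off: b = 0.5736, SE = 0.0733 for school funding ($1000/student).
df = n − k − 1 = 47 − 2 − 1 = 44.
t* = t_{0.01, 44} = 2.414134.
Margin = t* × SE = 2.414134 × 0.0733 = 0.17696.
CI: 0.5736 ± 0.17696 → (0.397, 0.751).

(0.397, 0.751)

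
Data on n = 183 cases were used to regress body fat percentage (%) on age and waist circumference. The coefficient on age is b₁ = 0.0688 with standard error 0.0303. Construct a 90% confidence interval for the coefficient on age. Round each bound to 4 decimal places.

(0.0187, 0.1189)

df = n − k − 1 = 183 − 2 − 1 = 180.
t* = t_{0.05, 180} = 1.653363.
Margin = t* × SE = 1.653363 × 0.0303 = 0.050097.
CI: 0.0688 ± 0.050097 → (0.0187, 0.1189).
With 90% confidence, each one-unit increase in age is associated with a change of between 0.0187 and 0.1189 % in body fat percentage, holding the other predictors fixed.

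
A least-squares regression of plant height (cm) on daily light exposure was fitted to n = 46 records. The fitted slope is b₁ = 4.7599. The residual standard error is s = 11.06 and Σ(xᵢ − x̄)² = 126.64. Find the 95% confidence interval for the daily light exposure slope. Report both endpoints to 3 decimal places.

(2.779, 6.741)

SE(b₁) = s/√Sₓₓ = 11.06/√126.64 = 0.98281.
df = n − 2 = 44.
t* = t_{0.025, 44} = 2.015368.
Margin = t* × SE = 2.015368 × 0.98281 = 1.98072.
CI: 4.7599 ± 1.98072 → (2.779, 6.741).
With 95% confidence, each one-unit increase in daily light exposure is associated with a change of between 2.779 and 6.741 cm in plant height.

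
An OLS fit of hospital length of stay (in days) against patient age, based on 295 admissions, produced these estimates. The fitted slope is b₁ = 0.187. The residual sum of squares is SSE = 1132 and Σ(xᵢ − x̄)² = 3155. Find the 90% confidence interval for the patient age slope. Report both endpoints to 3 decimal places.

MSE = SSE/(n − 2) = 1132/293 = 3.86348.
SE(b₁) = √(MSE/Sₓₓ) = √(3.86348/3155) = 0.0349937.
df = n − 2 = 293.
t* = t_{0.05, 293} = 1.650071.
Margin = t* × SE = 1.650071 × 0.0349937 = 0.05774.
CI: 0.187 ± 0.05774 → (0.129, 0.245).
With 90% confidence, each one-unit increase in patient age is associated with a change of between 0.129 and 0.245 days in hospital length of stay.

(0.129, 0.245)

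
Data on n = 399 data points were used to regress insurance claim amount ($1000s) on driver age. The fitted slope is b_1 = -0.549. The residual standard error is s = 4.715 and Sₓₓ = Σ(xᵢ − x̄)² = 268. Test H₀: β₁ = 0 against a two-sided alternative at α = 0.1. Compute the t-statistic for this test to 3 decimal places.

SE(b_1) = s/√Sₓₓ = 4.715/√268 = 0.288014.
t = -0.549 / 0.288014 = -1.906.
df = n − 2 = 397.
Two-sided p ≈ 0.0574, which is < 0.1, so reject H₀.
There is evidence that driver age is associated with insurance claim amount.

t = -1.906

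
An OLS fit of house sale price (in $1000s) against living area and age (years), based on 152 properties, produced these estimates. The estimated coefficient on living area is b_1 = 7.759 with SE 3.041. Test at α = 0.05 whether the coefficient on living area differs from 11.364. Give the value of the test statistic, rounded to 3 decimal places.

t = -1.185

H₀: β₁ = 11.364 vs H₁: β₁ ≠ 11.364.
t = (b_1 − β₁⁰)/SE = (7.759 − 11.364) / 3.041 = -1.185.
df = n − k − 1 = 152 − 2 − 1 = 149.
Two-sided p ≈ 0.2377, which is ≥ 0.05, so fail to reject H₀.
The data are consistent with a true slope of 11.364 $1000s per unit of living area, holding the other predictors fixed.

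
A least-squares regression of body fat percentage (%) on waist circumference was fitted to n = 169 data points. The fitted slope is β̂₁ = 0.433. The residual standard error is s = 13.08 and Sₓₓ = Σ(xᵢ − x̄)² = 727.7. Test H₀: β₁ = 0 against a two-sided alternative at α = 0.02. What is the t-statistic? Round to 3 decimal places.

t = 0.893

SE(β̂₁) = s/√Sₓₓ = 13.08/√727.7 = 0.484877.
t = 0.433 / 0.484877 = 0.893.
df = n − 2 = 167.
Two-sided p ≈ 0.3731, which is ≥ 0.02, so fail to reject H₀.
The data do not give significant evidence of an association between waist circumference and body fat percentage.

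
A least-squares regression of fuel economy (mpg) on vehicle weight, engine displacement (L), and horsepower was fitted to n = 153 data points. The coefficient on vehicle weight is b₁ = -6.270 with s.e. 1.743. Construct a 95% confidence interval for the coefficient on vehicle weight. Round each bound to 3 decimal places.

(-9.714, -2.826)

df = n − k − 1 = 153 − 3 − 1 = 149.
t* = t_{0.025, 149} = 1.976013.
Margin = t* × SE = 1.976013 × 1.743 = 3.44419.
CI: -6.270 ± 3.44419 → (-9.714, -2.826).
With 95% confidence, each one-unit increase in vehicle weight is associated with a change of between -9.714 and -2.826 mpg in fuel economy, holding the other predictors fixed.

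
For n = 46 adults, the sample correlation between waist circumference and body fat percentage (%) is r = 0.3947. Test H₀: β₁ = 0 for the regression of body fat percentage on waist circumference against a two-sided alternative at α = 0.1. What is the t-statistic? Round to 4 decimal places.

t = r·√(n − 2)/√(1 − r²) = 0.3947·√44/√0.844212 = 2.8495.
df = n − 2 = 44.
Two-sided p ≈ 0.0066, which is < 0.1, so reject H₀.
There is evidence of a linear association between waist circumference and body fat percentage.

t = 2.8495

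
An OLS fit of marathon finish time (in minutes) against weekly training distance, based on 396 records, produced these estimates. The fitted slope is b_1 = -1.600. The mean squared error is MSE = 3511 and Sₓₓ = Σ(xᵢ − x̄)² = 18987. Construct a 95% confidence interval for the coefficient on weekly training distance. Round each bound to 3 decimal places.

(-2.445, -0.755)

SE(b_1) = √(MSE/Sₓₓ) = √(3511/18987) = 0.430019.
df = n − 2 = 394.
t* = t_{0.025, 394} = 1.966003.
Margin = t* × SE = 1.966003 × 0.430019 = 0.84542.
CI: -1.600 ± 0.84542 → (-2.445, -0.755).
With 95% confidence, each one-unit increase in weekly training distance is associated with a change of between -2.445 and -0.755 minutes in marathon finish time.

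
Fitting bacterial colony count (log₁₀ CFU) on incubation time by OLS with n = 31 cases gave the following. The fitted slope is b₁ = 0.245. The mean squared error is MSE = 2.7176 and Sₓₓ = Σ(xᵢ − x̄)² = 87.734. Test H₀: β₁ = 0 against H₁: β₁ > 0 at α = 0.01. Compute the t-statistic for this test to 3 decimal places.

SE(b₁) = √(MSE/Sₓₓ) = √(2.7176/87.734) = 0.175998.
t = 0.245 / 0.175998 = 1.392.
df = n − 2 = 29.
One-sided p ≈ 0.0872, which is ≥ 0.01, so fail to reject H₀.
The data do not give significant evidence that the true slope on incubation time is positive.

t = 1.392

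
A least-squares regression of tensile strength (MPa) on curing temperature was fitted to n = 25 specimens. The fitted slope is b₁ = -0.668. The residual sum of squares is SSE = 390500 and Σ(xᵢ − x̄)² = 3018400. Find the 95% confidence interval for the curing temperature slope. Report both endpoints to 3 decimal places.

MSE = SSE/(n − 2) = 390500/23 = 16978.3.
SE(b₁) = √(MSE/Sₓₓ) = √(16978.3/3018400) = 0.0749995.
df = n − 2 = 23.
t* = t_{0.025, 23} = 2.068658.
Margin = t* × SE = 2.068658 × 0.0749995 = 0.15515.
CI: -0.668 ± 0.15515 → (-0.823, -0.513).
With 95% confidence, each one-unit increase in curing temperature is associated with a change of between -0.823 and -0.513 MPa in tensile strength.

(-0.823, -0.513)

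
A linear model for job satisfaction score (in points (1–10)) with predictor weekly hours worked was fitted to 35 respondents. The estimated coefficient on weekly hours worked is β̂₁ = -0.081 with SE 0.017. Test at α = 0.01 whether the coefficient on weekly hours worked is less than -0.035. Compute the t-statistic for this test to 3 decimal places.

t = -2.706

H₀: β₁ = -0.035 vs H₁: β₁ < -0.035.
t = (β̂₁ − β₁⁰)/SE = (-0.081 − (-0.035)) / 0.017 = -2.706.
df = n − 2 = 35 − 2 = 33.
One-sided p ≈ 0.0053, which is < 0.01, so reject H₀.
There is evidence that the true slope on weekly hours worked is below -0.035 points (1–10) per unit.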